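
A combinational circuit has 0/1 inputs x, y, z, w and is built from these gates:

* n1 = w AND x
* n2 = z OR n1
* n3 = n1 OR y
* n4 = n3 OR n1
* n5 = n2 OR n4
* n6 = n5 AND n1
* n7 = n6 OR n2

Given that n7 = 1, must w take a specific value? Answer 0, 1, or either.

Both values of w occur among assignments with n7 = 1:
  w=0: x=0, y=0, z=1, w=0
  w=1: x=0, y=0, z=1, w=1

either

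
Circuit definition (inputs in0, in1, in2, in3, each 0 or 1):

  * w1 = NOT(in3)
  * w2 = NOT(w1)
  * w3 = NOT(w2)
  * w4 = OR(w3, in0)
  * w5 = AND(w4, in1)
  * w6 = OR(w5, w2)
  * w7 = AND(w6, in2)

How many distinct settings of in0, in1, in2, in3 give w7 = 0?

w7 = AND(w6, in2) must be 0, so at least one of w6, in2 is 0.
Enumerating the 16 input combinations, 10 give w7 = 0 and 6 give w7 = 1.

10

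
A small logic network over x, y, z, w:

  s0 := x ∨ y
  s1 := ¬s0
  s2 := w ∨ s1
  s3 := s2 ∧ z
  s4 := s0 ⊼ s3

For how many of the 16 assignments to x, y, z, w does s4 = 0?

3

s4 = s0 ⊼ s3 must be 0, so both s0 = 1 and s3 = 1.
s0 = x ∨ y must be 1, so at least one of x, y is 1.
s3 = s2 ∧ z must be 1, so both s2 = 1 and z = 1.
Enumerating the 16 input combinations, 3 give s4 = 0 and 13 give s4 = 1.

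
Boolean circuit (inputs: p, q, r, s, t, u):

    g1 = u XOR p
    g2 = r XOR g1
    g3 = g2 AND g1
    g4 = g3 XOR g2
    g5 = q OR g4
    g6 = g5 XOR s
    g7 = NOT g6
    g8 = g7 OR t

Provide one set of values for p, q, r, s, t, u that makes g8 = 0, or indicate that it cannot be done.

p=1, q=0, r=1, s=0, t=0, u=1

g8 = g7 OR t must be 0, so both g7 = 0 and t = 0.
Check with p=1, q=0, r=1, s=0, t=0, u=1:
g1 = u XOR p = 1 XOR 1 = 0
g2 = r XOR g1 = 1 XOR 0 = 1
g3 = g2 AND g1 = 1 AND 0 = 0
g4 = g3 XOR g2 = 0 XOR 1 = 1
g5 = q OR g4 = 0 OR 1 = 1
g6 = g5 XOR s = 1 XOR 0 = 1
g7 = NOT g6 = NOT 1 = 0
g8 = g7 OR t = 0 OR 0 = 0
So g8 = 0 as required.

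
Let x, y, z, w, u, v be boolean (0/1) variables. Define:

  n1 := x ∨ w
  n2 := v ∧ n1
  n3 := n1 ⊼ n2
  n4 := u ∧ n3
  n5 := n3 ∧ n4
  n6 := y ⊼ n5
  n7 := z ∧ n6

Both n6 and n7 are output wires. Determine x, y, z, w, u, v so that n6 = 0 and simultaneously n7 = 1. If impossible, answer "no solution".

no solution exists

Across all 64 input combinations, none give both n6 = 0 and n7 = 1.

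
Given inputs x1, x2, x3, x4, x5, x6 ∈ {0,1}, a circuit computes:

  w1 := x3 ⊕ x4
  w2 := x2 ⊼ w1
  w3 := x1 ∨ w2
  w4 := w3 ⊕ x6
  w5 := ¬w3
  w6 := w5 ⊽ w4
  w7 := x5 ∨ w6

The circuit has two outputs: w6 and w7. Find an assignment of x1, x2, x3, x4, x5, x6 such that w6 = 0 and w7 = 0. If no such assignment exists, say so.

x1=0, x2=1, x3=0, x4=0, x5=0, x6=0

Check with x1=0, x2=1, x3=0, x4=0, x5=0, x6=0:
w1 = x3 ⊕ x4 = 0 ⊕ 0 = 0
w2 = x2 ⊼ w1 = 1 ⊼ 0 = 1
w3 = x1 ∨ w2 = 0 ∨ 1 = 1
w4 = w3 ⊕ x6 = 1 ⊕ 0 = 1
w5 = ¬w3 = ¬1 = 0
w6 = w5 ⊽ w4 = 0 ⊽ 1 = 0
w7 = x5 ∨ w6 = 0 ∨ 0 = 0
So w6 = 0 and w7 = 0.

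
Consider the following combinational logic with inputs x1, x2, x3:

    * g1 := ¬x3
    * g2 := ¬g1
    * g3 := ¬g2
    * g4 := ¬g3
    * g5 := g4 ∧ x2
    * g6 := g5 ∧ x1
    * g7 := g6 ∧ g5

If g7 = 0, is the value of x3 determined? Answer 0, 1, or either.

Both values of x3 occur among assignments with g7 = 0:
  x3=0: x1=0, x2=0, x3=0
  x3=1: x1=0, x2=0, x3=1

either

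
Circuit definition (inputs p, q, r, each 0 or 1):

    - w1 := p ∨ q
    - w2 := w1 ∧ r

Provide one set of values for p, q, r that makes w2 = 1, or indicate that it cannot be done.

p=1, q=0, r=1

Check with p=1, q=0, r=1:
w1 = p ∨ q = 1 ∨ 0 = 1
w2 = w1 ∧ r = 1 ∧ 1 = 1
So w2 = 1 as required.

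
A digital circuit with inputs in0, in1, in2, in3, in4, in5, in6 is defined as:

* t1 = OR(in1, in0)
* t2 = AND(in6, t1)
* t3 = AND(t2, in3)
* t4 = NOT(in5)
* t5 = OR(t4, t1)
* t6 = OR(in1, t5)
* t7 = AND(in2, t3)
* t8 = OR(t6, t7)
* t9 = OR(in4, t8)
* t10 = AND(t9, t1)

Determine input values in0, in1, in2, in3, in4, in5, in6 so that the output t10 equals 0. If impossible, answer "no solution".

in0=0, in1=0, in2=0, in3=1, in4=1, in5=0, in6=1

Check with in0=0, in1=0, in2=0, in3=1, in4=1, in5=0, in6=1:
t1 = OR(in1, in0) = OR(0, 0) = 0
t2 = AND(in6, t1) = AND(1, 0) = 0
t3 = AND(t2, in3) = AND(0, 1) = 0
t4 = NOT(in5) = NOT 0 = 1
t5 = OR(t4, t1) = OR(1, 0) = 1
t6 = OR(in1, t5) = OR(0, 1) = 1
t7 = AND(in2, t3) = AND(0, 0) = 0
t8 = OR(t6, t7) = OR(1, 0) = 1
t9 = OR(in4, t8) = OR(1, 1) = 1
t10 = AND(t9, t1) = AND(1, 0) = 0
So t10 = 0 as required.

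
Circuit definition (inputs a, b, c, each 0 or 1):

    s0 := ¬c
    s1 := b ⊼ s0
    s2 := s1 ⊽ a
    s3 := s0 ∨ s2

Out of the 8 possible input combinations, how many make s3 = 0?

4

s3 = s0 ∨ s2 must be 0, so both s0 = 0 and s2 = 0.
s0 = ¬c must be 0, so c = 1.
Satisfying assignments:
  a=0, b=0, c=1
  a=0, b=1, c=1
  a=1, b=0, c=1
  a=1, b=1, c=1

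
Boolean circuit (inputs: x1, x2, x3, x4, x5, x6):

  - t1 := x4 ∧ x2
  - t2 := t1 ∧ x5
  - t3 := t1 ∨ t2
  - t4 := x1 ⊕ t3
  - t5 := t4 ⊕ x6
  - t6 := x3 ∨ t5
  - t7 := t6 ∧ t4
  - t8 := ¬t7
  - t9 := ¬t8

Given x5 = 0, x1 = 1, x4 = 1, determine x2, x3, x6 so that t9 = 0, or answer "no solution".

Check with x5 = 0, x1 = 1, x4 = 1 and x2=1, x3=1, x6=1:
t1 = x4 ∧ x2 = 1 ∧ 1 = 1
t2 = t1 ∧ x5 = 1 ∧ 0 = 0
t3 = t1 ∨ t2 = 1 ∨ 0 = 1
t4 = x1 ⊕ t3 = 1 ⊕ 1 = 0
t5 = t4 ⊕ x6 = 0 ⊕ 1 = 1
t6 = x3 ∨ t5 = 1 ∨ 1 = 1
t7 = t6 ∧ t4 = 1 ∧ 0 = 0
t8 = ¬t7 = ¬0 = 1
t9 = ¬t8 = ¬1 = 0
So t9 = 0.

x2=1, x3=1, x6=1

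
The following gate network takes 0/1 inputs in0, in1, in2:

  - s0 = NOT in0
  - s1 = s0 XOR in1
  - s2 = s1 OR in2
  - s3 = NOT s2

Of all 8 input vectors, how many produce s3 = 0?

6

s3 = NOT s2 must be 0, so s2 = 1.
s2 = s1 OR in2 must be 1, so at least one of s1, in2 is 1.
Satisfying assignments:
  in0=0, in1=0, in2=0
  in0=0, in1=0, in2=1
  in0=0, in1=1, in2=1
  in0=1, in1=0, in2=1
  in0=1, in1=1, in2=0
  in0=1, in1=1, in2=1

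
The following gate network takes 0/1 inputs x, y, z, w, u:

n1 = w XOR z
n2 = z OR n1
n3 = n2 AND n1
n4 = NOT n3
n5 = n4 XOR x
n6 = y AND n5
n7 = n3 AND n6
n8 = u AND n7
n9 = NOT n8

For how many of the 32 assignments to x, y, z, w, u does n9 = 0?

n9 = NOT n8 must be 0, so n8 = 1.
n8 = u AND n7 must be 1, so both u = 1 and n7 = 1.
Enumerating the 32 input combinations, 2 give n9 = 0 and 30 give n9 = 1.

2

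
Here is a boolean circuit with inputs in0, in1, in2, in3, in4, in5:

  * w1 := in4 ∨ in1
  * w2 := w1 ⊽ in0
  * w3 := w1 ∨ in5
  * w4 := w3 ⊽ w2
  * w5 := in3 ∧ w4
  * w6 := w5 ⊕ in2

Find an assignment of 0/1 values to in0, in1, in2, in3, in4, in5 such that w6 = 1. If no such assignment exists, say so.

w6 = w5 ⊕ in2 must be 1, so w5 and in2 differ.
Check with in0=1 in1=0 in2=1 in3=1 in4=0 in5=1:
w1 = in4 ∨ in1 = 0 ∨ 0 = 0
w2 = w1 ⊽ in0 = 0 ⊽ 1 = 0
w3 = w1 ∨ in5 = 0 ∨ 1 = 1
w4 = w3 ⊽ w2 = 1 ⊽ 0 = 0
w5 = in3 ∧ w4 = 1 ∧ 0 = 0
w6 = w5 ⊕ in2 = 0 ⊕ 1 = 1
So w6 = 1 as required.

in0=1 in1=0 in2=1 in3=1 in4=0 in5=1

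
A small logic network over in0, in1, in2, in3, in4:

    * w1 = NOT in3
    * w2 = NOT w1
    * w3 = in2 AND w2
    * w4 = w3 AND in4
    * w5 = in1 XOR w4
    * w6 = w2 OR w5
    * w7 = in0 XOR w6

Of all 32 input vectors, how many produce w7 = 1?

16

w7 = in0 XOR w6 must be 1, so in0 and w6 differ.
Enumerating the 32 input combinations, 16 give w7 = 1 and 16 give w7 = 0.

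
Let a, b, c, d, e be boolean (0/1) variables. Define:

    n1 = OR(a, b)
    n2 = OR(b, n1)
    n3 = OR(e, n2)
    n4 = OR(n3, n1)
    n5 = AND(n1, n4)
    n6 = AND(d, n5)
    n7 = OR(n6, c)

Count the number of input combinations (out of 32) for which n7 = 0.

10

n7 = OR(n6, c) must be 0, so both n6 = 0 and c = 0.
n6 = AND(d, n5) must be 0, so at least one of d, n5 is 0.
Enumerating the 32 input combinations, 10 give n7 = 0 and 22 give n7 = 1.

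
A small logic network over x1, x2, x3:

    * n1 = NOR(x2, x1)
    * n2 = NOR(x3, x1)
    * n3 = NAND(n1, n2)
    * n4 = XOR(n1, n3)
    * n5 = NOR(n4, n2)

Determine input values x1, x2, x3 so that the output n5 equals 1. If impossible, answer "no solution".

x1=0, x2=0, x3=1

n5 = NOR(n4, n2) must be 1, so both n4 = 0 and n2 = 0.
n4 = XOR(n1, n3) must be 0, so n1 and n3 are equal.
Check with x1=0, x2=0, x3=1:
n1 = NOR(x2, x1) = NOR(0, 0) = 1
n2 = NOR(x3, x1) = NOR(1, 0) = 0
n3 = NAND(n1, n2) = NAND(1, 0) = 1
n4 = XOR(n1, n3) = XOR(1, 1) = 0
n5 = NOR(n4, n2) = NOR(0, 0) = 1
So n5 = 1 as required.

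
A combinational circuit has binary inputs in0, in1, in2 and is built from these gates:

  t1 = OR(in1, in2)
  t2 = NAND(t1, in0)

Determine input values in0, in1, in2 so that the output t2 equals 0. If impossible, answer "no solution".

in0=1, in1=1, in2=0

t2 = NAND(t1, in0) must be 0, so both t1 = 1 and in0 = 1.
t1 = OR(in1, in2) must be 1, so at least one of in1, in2 is 1.
Check with in0=1, in1=1, in2=0:
t1 = OR(in1, in2) = OR(1, 0) = 1
t2 = NAND(t1, in0) = NAND(1, 1) = 0
So t2 = 0 as required.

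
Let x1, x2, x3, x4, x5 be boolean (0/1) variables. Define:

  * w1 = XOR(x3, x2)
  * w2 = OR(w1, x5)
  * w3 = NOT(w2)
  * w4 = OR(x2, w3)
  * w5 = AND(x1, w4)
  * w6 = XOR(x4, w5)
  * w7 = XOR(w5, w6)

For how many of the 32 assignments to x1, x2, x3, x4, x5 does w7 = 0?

w7 = XOR(w5, w6) must be 0, so w5 and w6 are equal.
Enumerating the 32 input combinations, 16 give w7 = 0 and 16 give w7 = 1.

16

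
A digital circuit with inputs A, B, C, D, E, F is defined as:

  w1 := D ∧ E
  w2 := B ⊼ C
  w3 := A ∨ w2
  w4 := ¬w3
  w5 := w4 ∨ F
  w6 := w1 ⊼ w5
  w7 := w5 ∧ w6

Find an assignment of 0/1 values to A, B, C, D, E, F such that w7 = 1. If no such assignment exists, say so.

A=1, B=0, C=1, D=1, E=0, F=1

Check with A=1, B=0, C=1, D=1, E=0, F=1:
w1 = D ∧ E = 1 ∧ 0 = 0
w2 = B ⊼ C = 0 ⊼ 1 = 1
w3 = A ∨ w2 = 1 ∨ 1 = 1
w4 = ¬w3 = ¬1 = 0
w5 = w4 ∨ F = 0 ∨ 1 = 1
w6 = w1 ⊼ w5 = 0 ⊼ 1 = 1
w7 = w5 ∧ w6 = 1 ∧ 1 = 1
So w7 = 1 as required.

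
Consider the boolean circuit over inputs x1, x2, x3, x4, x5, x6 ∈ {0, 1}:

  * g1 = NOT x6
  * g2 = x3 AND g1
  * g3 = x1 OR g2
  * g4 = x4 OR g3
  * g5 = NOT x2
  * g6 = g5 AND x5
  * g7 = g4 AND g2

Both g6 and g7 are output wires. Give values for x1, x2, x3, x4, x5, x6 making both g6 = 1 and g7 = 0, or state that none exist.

Check with x1=0, x2=0, x3=0, x4=0, x5=1, x6=1:
g1 = NOT x6 = NOT 1 = 0
g2 = x3 AND g1 = 0 AND 0 = 0
g3 = x1 OR g2 = 0 OR 0 = 0
g4 = x4 OR g3 = 0 OR 0 = 0
g5 = NOT x2 = NOT 0 = 1
g6 = g5 AND x5 = 1 AND 1 = 1
g7 = g4 AND g2 = 0 AND 0 = 0
So g6 = 1 and g7 = 0.

x1=0, x2=0, x3=0, x4=0, x5=1, x6=1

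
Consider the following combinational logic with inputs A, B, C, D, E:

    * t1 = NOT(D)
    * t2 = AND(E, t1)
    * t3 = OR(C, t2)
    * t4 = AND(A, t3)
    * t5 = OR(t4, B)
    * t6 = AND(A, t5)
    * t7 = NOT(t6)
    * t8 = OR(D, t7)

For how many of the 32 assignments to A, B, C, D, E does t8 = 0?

7

t8 = OR(D, t7) must be 0, so both D = 0 and t7 = 0.
Enumerating the 32 input combinations, 7 give t8 = 0 and 25 give t8 = 1.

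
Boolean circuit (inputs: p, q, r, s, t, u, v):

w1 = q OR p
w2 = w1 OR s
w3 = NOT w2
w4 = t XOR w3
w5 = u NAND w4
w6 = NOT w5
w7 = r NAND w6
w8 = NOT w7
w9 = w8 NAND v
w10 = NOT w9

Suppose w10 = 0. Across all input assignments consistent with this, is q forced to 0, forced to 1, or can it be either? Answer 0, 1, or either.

either

Both values of q occur among assignments with w10 = 0:
  q=0: p=0, q=0, r=0, s=0, t=0, u=0, v=0
  q=1: p=0, q=1, r=0, s=0, t=0, u=0, v=0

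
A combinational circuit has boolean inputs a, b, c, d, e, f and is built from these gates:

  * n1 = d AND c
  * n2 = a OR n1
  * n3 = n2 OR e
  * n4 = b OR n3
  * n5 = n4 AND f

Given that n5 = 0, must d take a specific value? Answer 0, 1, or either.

Both values of d occur among assignments with n5 = 0:
  d=0: a=0, b=0, c=0, d=0, e=0, f=0
  d=1: a=0, b=0, c=0, d=1, e=0, f=0

either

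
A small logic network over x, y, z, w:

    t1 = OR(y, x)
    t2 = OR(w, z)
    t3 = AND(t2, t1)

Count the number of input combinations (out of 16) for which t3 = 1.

t3 = AND(t2, t1) must be 1, so both t2 = 1 and t1 = 1.
t2 = OR(w, z) must be 1, so at least one of w, z is 1.
Enumerating the 16 input combinations, 9 give t3 = 1 and 7 give t3 = 0.

9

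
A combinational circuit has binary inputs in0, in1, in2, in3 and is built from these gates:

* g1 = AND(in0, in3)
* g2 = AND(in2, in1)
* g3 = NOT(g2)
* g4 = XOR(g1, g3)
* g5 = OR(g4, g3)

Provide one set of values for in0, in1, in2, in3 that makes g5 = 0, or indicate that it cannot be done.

g5 = OR(g4, g3) must be 0, so both g4 = 0 and g3 = 0.
g4 = XOR(g1, g3) must be 0, so g1 and g3 are equal.
g3 = NOT(g2) must be 0, so g2 = 1.
Check with in0=0 in1=1 in2=1 in3=1:
g1 = AND(in0, in3) = AND(0, 1) = 0
g2 = AND(in2, in1) = AND(1, 1) = 1
g3 = NOT(g2) = NOT 1 = 0
g4 = XOR(g1, g3) = XOR(0, 0) = 0
g5 = OR(g4, g3) = OR(0, 0) = 0
So g5 = 0 as required.

in0=0 in1=1 in2=1 in3=1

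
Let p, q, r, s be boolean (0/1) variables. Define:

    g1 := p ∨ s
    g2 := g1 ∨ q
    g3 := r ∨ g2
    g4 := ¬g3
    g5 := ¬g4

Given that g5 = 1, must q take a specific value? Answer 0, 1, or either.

either

Both values of q occur among assignments with g5 = 1:
  q=0: p=0, q=0, r=0, s=1
  q=1: p=0, q=1, r=0, s=0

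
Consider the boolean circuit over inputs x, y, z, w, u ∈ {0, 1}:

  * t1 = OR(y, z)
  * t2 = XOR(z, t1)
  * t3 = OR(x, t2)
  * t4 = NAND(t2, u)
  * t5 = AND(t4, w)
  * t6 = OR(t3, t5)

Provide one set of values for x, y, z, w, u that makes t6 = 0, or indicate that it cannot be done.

Check with x=0, y=0, z=0, w=0, u=1:
t1 = OR(y, z) = OR(0, 0) = 0
t2 = XOR(z, t1) = XOR(0, 0) = 0
t3 = OR(x, t2) = OR(0, 0) = 0
t4 = NAND(t2, u) = NAND(0, 1) = 1
t5 = AND(t4, w) = AND(1, 0) = 0
t6 = OR(t3, t5) = OR(0, 0) = 0
So t6 = 0 as required.

x=0, y=0, z=0, w=0, u=1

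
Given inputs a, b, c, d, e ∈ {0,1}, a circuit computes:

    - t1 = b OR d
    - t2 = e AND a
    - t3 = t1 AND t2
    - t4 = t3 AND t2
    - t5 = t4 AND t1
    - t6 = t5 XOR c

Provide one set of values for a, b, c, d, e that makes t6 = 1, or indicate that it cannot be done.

a=1 b=0 c=1 d=0 e=0

t6 = t5 XOR c must be 1, so t5 and c differ.
Check with a=1 b=0 c=1 d=0 e=0:
t1 = b OR d = 0 OR 0 = 0
t2 = e AND a = 0 AND 1 = 0
t3 = t1 AND t2 = 0 AND 0 = 0
t4 = t3 AND t2 = 0 AND 0 = 0
t5 = t4 AND t1 = 0 AND 0 = 0
t6 = t5 XOR c = 0 XOR 1 = 1
So t6 = 1 as required.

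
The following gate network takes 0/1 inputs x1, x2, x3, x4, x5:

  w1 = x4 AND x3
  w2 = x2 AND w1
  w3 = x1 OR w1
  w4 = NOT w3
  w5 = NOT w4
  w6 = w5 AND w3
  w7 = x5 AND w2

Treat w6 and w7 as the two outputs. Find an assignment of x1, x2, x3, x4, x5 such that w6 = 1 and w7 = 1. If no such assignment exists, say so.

x1=0, x2=1, x3=1, x4=1, x5=1

Check with x1=0, x2=1, x3=1, x4=1, x5=1:
w1 = x4 AND x3 = 1 AND 1 = 1
w2 = x2 AND w1 = 1 AND 1 = 1
w3 = x1 OR w1 = 0 OR 1 = 1
w4 = NOT w3 = NOT 1 = 0
w5 = NOT w4 = NOT 0 = 1
w6 = w5 AND w3 = 1 AND 1 = 1
w7 = x5 AND w2 = 1 AND 1 = 1
So w6 = 1 and w7 = 1.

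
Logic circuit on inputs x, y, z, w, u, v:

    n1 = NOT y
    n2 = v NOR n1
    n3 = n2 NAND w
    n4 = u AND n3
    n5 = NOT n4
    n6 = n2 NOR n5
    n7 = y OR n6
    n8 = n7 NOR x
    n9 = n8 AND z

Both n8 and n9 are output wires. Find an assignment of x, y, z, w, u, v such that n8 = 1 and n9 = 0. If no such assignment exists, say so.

Check with x=0, y=0, z=0, w=1, u=0, v=1:
n1 = NOT y = NOT 0 = 1
n2 = v NOR n1 = 1 NOR 1 = 0
n3 = n2 NAND w = 0 NAND 1 = 1
n4 = u AND n3 = 0 AND 1 = 0
n5 = NOT n4 = NOT 0 = 1
n6 = n2 NOR n5 = 0 NOR 1 = 0
n7 = y OR n6 = 0 OR 0 = 0
n8 = n7 NOR x = 0 NOR 0 = 1
n9 = n8 AND z = 1 AND 0 = 0
So n8 = 1 and n9 = 0.

x=0, y=0, z=0, w=1, u=0, v=1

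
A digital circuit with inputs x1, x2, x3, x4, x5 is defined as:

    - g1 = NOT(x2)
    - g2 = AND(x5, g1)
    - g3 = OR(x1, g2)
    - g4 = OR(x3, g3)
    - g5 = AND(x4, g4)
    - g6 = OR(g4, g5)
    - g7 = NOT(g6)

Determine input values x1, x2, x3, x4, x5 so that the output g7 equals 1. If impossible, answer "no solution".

x1=0, x2=1, x3=0, x4=1, x5=1

Check with x1=0, x2=1, x3=0, x4=1, x5=1:
g1 = NOT(x2) = NOT 1 = 0
g2 = AND(x5, g1) = AND(1, 0) = 0
g3 = OR(x1, g2) = OR(0, 0) = 0
g4 = OR(x3, g3) = OR(0, 0) = 0
g5 = AND(x4, g4) = AND(1, 0) = 0
g6 = OR(g4, g5) = OR(0, 0) = 0
g7 = NOT(g6) = NOT 0 = 1
So g7 = 1 as required.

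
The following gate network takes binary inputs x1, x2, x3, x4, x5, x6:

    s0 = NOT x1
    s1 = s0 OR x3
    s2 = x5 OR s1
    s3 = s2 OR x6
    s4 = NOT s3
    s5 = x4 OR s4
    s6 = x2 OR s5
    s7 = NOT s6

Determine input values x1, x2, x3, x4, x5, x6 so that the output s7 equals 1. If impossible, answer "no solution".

x1=0, x2=0, x3=0, x4=0, x5=0, x6=1

Check with x1=0, x2=0, x3=0, x4=0, x5=0, x6=1:
s0 = NOT x1 = NOT 0 = 1
s1 = s0 OR x3 = 1 OR 0 = 1
s2 = x5 OR s1 = 0 OR 1 = 1
s3 = s2 OR x6 = 1 OR 1 = 1
s4 = NOT s3 = NOT 1 = 0
s5 = x4 OR s4 = 0 OR 0 = 0
s6 = x2 OR s5 = 0 OR 0 = 0
s7 = NOT s6 = NOT 0 = 1
So s7 = 1 as required.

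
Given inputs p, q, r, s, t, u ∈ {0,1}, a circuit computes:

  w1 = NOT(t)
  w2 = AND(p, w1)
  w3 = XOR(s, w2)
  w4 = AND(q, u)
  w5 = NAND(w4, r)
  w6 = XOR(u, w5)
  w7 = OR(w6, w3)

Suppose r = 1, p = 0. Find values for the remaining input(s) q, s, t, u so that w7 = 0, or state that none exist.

q=0 s=0 t=1 u=1

w7 = OR(w6, w3) must be 0, so both w6 = 0 and w3 = 0.
w6 = XOR(u, w5) must be 0, so u and w5 are equal.
Check with r = 1, p = 0 and q=0, s=0, t=1, u=1:
w1 = NOT(t) = NOT 1 = 0
w2 = AND(p, w1) = AND(0, 0) = 0
w3 = XOR(s, w2) = XOR(0, 0) = 0
w4 = AND(q, u) = AND(0, 1) = 0
w5 = NAND(w4, r) = NAND(0, 1) = 1
w6 = XOR(u, w5) = XOR(1, 1) = 0
w7 = OR(w6, w3) = OR(0, 0) = 0
So w7 = 0.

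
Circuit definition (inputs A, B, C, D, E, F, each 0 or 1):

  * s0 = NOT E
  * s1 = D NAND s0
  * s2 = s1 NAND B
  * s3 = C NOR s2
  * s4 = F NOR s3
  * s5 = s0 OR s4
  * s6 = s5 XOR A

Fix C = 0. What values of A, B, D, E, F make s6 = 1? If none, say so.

Check with C = 0 and A=1, B=0, D=0, E=1, F=1:
s0 = NOT E = NOT 1 = 0
s1 = D NAND s0 = 0 NAND 0 = 1
s2 = s1 NAND B = 1 NAND 0 = 1
s3 = C NOR s2 = 0 NOR 1 = 0
s4 = F NOR s3 = 1 NOR 0 = 0
s5 = s0 OR s4 = 0 OR 0 = 0
s6 = s5 XOR A = 0 XOR 1 = 1
So s6 = 1.

A=1, B=0, D=0, E=1, F=1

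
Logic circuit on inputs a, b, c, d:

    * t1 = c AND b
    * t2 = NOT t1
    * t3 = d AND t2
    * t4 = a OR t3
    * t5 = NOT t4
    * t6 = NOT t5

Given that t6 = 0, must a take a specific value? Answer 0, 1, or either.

t6 = NOT t5 must be 0, so t5 = 1.
t5 = NOT t4 must be 1, so t4 = 0.
t4 = a OR t3 must be 0, so both a = 0 and t3 = 0.
Every assignment with t6 = 0 has a = 0; there are 5 such assignment(s).

0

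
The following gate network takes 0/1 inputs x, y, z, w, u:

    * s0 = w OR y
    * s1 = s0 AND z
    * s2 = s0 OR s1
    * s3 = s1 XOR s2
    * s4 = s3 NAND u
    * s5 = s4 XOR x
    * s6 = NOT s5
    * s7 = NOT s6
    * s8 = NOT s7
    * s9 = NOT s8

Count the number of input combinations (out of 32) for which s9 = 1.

s9 = NOT s8 must be 1, so s8 = 0.
s8 = NOT s7 must be 0, so s7 = 1.
Enumerating the 32 input combinations, 16 give s9 = 1 and 16 give s9 = 0.

16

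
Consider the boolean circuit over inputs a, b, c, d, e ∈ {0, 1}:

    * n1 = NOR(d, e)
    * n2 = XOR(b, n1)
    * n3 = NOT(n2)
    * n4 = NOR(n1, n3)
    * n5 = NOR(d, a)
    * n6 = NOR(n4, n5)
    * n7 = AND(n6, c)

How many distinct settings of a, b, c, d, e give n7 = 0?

25

n7 = AND(n6, c) must be 0, so at least one of n6, c is 0.
Enumerating the 32 input combinations, 25 give n7 = 0 and 7 give n7 = 1.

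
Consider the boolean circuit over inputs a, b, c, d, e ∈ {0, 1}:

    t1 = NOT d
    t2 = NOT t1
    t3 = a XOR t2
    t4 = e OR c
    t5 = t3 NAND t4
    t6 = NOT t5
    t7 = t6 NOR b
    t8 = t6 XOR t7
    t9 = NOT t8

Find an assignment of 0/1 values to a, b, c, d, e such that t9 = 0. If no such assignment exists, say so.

a=0, b=0, c=0, d=0, e=1

t9 = NOT t8 must be 0, so t8 = 1.
t8 = t6 XOR t7 must be 1, so t6 and t7 differ.
Check with a=0, b=0, c=0, d=0, e=1:
t1 = NOT d = NOT 0 = 1
t2 = NOT t1 = NOT 1 = 0
t3 = a XOR t2 = 0 XOR 0 = 0
t4 = e OR c = 1 OR 0 = 1
t5 = t3 NAND t4 = 0 NAND 1 = 1
t6 = NOT t5 = NOT 1 = 0
t7 = t6 NOR b = 0 NOR 0 = 1
t8 = t6 XOR t7 = 0 XOR 1 = 1
t9 = NOT t8 = NOT 1 = 0
So t9 = 0 as required.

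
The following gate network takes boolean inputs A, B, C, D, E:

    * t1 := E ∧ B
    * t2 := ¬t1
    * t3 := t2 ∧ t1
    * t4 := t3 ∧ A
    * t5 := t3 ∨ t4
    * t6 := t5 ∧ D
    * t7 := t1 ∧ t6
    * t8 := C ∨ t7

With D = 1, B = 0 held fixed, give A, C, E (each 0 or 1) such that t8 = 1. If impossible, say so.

A=1, C=1, E=1

t8 = C ∨ t7 must be 1, so at least one of C, t7 is 1.
Check with D = 1, B = 0 and A=1, C=1, E=1:
t1 = E ∧ B = 1 ∧ 0 = 0
t2 = ¬t1 = ¬0 = 1
t3 = t2 ∧ t1 = 1 ∧ 0 = 0
t4 = t3 ∧ A = 0 ∧ 1 = 0
t5 = t3 ∨ t4 = 0 ∨ 0 = 0
t6 = t5 ∧ D = 0 ∧ 1 = 0
t7 = t1 ∧ t6 = 0 ∧ 0 = 0
t8 = C ∨ t7 = 1 ∨ 0 = 1
So t8 = 1.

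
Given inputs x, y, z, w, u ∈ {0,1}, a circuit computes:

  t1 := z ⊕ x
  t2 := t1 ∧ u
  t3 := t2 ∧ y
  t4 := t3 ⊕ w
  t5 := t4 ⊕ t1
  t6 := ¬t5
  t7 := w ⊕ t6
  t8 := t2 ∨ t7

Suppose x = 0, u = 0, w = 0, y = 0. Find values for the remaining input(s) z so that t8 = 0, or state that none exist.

t8 = t2 ∨ t7 must be 0, so both t2 = 0 and t7 = 0.
Check with x = 0, u = 0, w = 0, y = 0 and z=1:
t1 = z ⊕ x = 1 ⊕ 0 = 1
t2 = t1 ∧ u = 1 ∧ 0 = 0
t3 = t2 ∧ y = 0 ∧ 0 = 0
t4 = t3 ⊕ w = 0 ⊕ 0 = 0
t5 = t4 ⊕ t1 = 0 ⊕ 1 = 1
t6 = ¬t5 = ¬1 = 0
t7 = w ⊕ t6 = 0 ⊕ 0 = 0
t8 = t2 ∨ t7 = 0 ∨ 0 = 0
So t8 = 0.

z=1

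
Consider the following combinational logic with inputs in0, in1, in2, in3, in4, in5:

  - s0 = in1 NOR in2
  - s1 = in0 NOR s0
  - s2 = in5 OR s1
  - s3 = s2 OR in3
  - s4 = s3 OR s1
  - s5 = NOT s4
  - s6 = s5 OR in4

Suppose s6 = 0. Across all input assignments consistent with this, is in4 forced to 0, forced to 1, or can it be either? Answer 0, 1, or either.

0

s6 = s5 OR in4 must be 0, so both s5 = 0 and in4 = 0.
s5 = NOT s4 must be 0, so s4 = 1.
Every assignment with s6 = 0 has in4 = 0; there are 27 such assignment(s).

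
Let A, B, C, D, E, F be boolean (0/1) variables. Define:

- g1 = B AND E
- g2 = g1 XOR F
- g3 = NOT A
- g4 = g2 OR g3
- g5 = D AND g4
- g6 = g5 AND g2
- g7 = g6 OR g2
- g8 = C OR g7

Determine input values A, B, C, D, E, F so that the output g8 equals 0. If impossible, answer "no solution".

Check with A=1, B=1, C=0, D=0, E=1, F=1:
g1 = B AND E = 1 AND 1 = 1
g2 = g1 XOR F = 1 XOR 1 = 0
g3 = NOT A = NOT 1 = 0
g4 = g2 OR g3 = 0 OR 0 = 0
g5 = D AND g4 = 0 AND 0 = 0
g6 = g5 AND g2 = 0 AND 0 = 0
g7 = g6 OR g2 = 0 OR 0 = 0
g8 = C OR g7 = 0 OR 0 = 0
So g8 = 0 as required.

A=1, B=1, C=0, D=0, E=1, F=1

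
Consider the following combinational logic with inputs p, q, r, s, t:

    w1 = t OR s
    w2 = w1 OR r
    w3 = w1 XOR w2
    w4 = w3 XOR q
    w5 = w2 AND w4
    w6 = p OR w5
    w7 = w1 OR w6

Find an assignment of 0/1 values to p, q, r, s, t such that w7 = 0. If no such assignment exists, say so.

p=0 q=1 r=1 s=0 t=0

w7 = w1 OR w6 must be 0, so both w1 = 0 and w6 = 0.
w1 = t OR s must be 0, so both t = 0 and s = 0.
Check with p=0 q=1 r=1 s=0 t=0:
w1 = t OR s = 0 OR 0 = 0
w2 = w1 OR r = 0 OR 1 = 1
w3 = w1 XOR w2 = 0 XOR 1 = 1
w4 = w3 XOR q = 1 XOR 1 = 0
w5 = w2 AND w4 = 1 AND 0 = 0
w6 = p OR w5 = 0 OR 0 = 0
w7 = w1 OR w6 = 0 OR 0 = 0
So w7 = 0 as required.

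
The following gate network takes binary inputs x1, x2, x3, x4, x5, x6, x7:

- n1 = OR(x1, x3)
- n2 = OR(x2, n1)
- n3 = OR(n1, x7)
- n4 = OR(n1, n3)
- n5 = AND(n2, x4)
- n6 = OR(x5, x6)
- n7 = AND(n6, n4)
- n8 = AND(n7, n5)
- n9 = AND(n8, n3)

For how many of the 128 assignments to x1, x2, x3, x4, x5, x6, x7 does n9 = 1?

39

n9 = AND(n8, n3) must be 1, so both n8 = 1 and n3 = 1.
n8 = AND(n7, n5) must be 1, so both n7 = 1 and n5 = 1.
Enumerating the 128 input combinations, 39 give n9 = 1 and 89 give n9 = 0.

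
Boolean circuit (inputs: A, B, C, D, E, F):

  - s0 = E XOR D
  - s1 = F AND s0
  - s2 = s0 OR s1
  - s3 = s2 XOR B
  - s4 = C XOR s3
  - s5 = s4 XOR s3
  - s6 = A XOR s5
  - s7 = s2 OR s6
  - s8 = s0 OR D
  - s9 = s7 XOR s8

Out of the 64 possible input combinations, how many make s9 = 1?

s9 = s7 XOR s8 must be 1, so s7 and s8 differ.
Enumerating the 64 input combinations, 16 give s9 = 1 and 48 give s9 = 0.

16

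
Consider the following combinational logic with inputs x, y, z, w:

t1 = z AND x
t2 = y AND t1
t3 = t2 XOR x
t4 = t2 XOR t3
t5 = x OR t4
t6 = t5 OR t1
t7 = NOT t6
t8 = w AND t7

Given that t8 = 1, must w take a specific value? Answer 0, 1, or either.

1

t8 = w AND t7 must be 1, so both w = 1 and t7 = 1.
t7 = NOT t6 must be 1, so t6 = 0.
t6 = t5 OR t1 must be 0, so both t5 = 0 and t1 = 0.
Every assignment with t8 = 1 has w = 1; there are 4 such assignment(s).
  x=0, y=0, z=0, w=1
  x=0, y=0, z=1, w=1
  x=0, y=1, z=0, w=1
  x=0, y=1, z=1, w=1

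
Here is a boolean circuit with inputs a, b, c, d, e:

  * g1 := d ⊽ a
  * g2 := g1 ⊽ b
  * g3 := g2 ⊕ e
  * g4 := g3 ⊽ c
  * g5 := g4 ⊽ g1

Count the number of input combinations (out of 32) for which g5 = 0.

14

g5 = g4 ⊽ g1 must be 0, so at least one of g4, g1 is 1.
Enumerating the 32 input combinations, 14 give g5 = 0 and 18 give g5 = 1.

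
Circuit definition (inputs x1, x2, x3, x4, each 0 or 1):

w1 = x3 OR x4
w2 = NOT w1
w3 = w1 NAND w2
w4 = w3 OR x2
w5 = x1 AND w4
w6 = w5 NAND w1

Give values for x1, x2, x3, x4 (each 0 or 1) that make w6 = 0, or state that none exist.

Check with x1=1, x2=1, x3=1, x4=0:
w1 = x3 OR x4 = 1 OR 0 = 1
w2 = NOT w1 = NOT 1 = 0
w3 = w1 NAND w2 = 1 NAND 0 = 1
w4 = w3 OR x2 = 1 OR 1 = 1
w5 = x1 AND w4 = 1 AND 1 = 1
w6 = w5 NAND w1 = 1 NAND 1 = 0
So w6 = 0 as required.

x1=1, x2=1, x3=1, x4=0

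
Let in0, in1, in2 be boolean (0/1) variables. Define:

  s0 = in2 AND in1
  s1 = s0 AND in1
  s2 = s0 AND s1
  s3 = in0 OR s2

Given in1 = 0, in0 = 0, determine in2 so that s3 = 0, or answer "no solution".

s3 = in0 OR s2 must be 0, so both in0 = 0 and s2 = 0.
s2 = s0 AND s1 must be 0, so at least one of s0, s1 is 0.
Check with in1 = 0, in0 = 0 and in2=0:
s0 = in2 AND in1 = 0 AND 0 = 0
s1 = s0 AND in1 = 0 AND 0 = 0
s2 = s0 AND s1 = 0 AND 0 = 0
s3 = in0 OR s2 = 0 OR 0 = 0
So s3 = 0.

in2=0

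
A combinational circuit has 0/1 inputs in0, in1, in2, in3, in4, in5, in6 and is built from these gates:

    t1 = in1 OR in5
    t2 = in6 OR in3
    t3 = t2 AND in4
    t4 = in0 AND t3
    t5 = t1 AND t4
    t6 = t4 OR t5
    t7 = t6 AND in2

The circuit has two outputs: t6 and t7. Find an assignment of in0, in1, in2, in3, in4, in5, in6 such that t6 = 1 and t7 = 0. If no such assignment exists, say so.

Check with in0=1, in1=1, in2=0, in3=1, in4=1, in5=1, in6=0:
t1 = in1 OR in5 = 1 OR 1 = 1
t2 = in6 OR in3 = 0 OR 1 = 1
t3 = t2 AND in4 = 1 AND 1 = 1
t4 = in0 AND t3 = 1 AND 1 = 1
t5 = t1 AND t4 = 1 AND 1 = 1
t6 = t4 OR t5 = 1 OR 1 = 1
t7 = t6 AND in2 = 1 AND 0 = 0
So t6 = 1 and t7 = 0.

in0=1, in1=1, in2=0, in3=1, in4=1, in5=1, in6=0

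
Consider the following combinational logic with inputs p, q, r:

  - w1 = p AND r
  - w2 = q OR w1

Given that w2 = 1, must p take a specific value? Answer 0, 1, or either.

Both values of p occur among assignments with w2 = 1:
  p=0: p=0, q=1, r=0
  p=1: p=1, q=0, r=1

either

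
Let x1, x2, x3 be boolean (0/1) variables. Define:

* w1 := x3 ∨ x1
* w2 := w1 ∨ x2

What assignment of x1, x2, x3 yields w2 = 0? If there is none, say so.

w2 = w1 ∨ x2 must be 0, so both w1 = 0 and x2 = 0.
w1 = x3 ∨ x1 must be 0, so both x3 = 0 and x1 = 0.
Check with x1=0, x2=0, x3=0:
w1 = x3 ∨ x1 = 0 ∨ 0 = 0
w2 = w1 ∨ x2 = 0 ∨ 0 = 0
So w2 = 0 as required.

x1=0, x2=0, x3=0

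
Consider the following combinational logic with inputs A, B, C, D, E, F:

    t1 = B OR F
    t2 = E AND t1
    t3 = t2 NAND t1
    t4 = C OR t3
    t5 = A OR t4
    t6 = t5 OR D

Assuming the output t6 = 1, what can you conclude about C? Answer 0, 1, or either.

either

Both values of C occur among assignments with t6 = 1:
  C=0: A=0, B=0, C=0, D=0, E=0, F=0
  C=1: A=0, B=0, C=1, D=0, E=0, F=0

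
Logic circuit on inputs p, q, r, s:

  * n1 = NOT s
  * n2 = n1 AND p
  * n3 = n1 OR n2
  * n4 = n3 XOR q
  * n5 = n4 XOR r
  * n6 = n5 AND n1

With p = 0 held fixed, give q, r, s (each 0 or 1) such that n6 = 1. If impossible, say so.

Check with p = 0 and q=1, r=1, s=0:
n1 = NOT s = NOT 0 = 1
n2 = n1 AND p = 1 AND 0 = 0
n3 = n1 OR n2 = 1 OR 0 = 1
n4 = n3 XOR q = 1 XOR 1 = 0
n5 = n4 XOR r = 0 XOR 1 = 1
n6 = n5 AND n1 = 1 AND 1 = 1
So n6 = 1.

q=1, r=1, s=0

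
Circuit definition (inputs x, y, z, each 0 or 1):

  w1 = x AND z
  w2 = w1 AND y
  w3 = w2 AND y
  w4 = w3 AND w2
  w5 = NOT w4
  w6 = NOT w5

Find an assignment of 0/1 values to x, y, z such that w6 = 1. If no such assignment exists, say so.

w6 = NOT w5 must be 1, so w5 = 0.
Check with x=1, y=1, z=1:
w1 = x AND z = 1 AND 1 = 1
w2 = w1 AND y = 1 AND 1 = 1
w3 = w2 AND y = 1 AND 1 = 1
w4 = w3 AND w2 = 1 AND 1 = 1
w5 = NOT w4 = NOT 1 = 0
w6 = NOT w5 = NOT 0 = 1
So w6 = 1 as required.

x=1, y=1, z=1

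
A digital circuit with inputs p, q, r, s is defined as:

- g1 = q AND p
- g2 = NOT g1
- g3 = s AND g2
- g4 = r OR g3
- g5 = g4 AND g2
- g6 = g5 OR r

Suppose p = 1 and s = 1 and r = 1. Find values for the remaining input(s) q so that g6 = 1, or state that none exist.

g6 = g5 OR r must be 1, so at least one of g5, r is 1.
Check with p = 1 and s = 1 and r = 1 and q=1:
g1 = q AND p = 1 AND 1 = 1
g2 = NOT g1 = NOT 1 = 0
g3 = s AND g2 = 1 AND 0 = 0
g4 = r OR g3 = 1 OR 0 = 1
g5 = g4 AND g2 = 1 AND 0 = 0
g6 = g5 OR r = 0 OR 1 = 1
So g6 = 1.

q=1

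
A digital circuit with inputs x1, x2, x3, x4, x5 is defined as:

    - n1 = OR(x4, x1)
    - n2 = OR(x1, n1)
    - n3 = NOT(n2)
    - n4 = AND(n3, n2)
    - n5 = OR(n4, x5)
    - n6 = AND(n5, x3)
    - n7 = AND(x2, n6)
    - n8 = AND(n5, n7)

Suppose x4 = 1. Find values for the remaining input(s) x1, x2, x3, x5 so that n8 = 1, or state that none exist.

x1=1, x2=1, x3=1, x5=1

n8 = AND(n5, n7) must be 1, so both n5 = 1 and n7 = 1.
n5 = OR(n4, x5) must be 1, so at least one of n4, x5 is 1.
Check with x4 = 1 and x1=1, x2=1, x3=1, x5=1:
n1 = OR(x4, x1) = OR(1, 1) = 1
n2 = OR(x1, n1) = OR(1, 1) = 1
n3 = NOT(n2) = NOT 1 = 0
n4 = AND(n3, n2) = AND(0, 1) = 0
n5 = OR(n4, x5) = OR(0, 1) = 1
n6 = AND(n5, x3) = AND(1, 1) = 1
n7 = AND(x2, n6) = AND(1, 1) = 1
n8 = AND(n5, n7) = AND(1, 1) = 1
So n8 = 1.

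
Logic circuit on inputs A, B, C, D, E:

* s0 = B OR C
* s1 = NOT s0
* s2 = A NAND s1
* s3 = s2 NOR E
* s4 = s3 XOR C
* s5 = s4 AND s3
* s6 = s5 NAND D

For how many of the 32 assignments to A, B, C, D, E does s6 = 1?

s6 = s5 NAND D must be 1, so at least one of s5, D is 0.
Enumerating the 32 input combinations, 31 give s6 = 1 and 1 give s6 = 0.

31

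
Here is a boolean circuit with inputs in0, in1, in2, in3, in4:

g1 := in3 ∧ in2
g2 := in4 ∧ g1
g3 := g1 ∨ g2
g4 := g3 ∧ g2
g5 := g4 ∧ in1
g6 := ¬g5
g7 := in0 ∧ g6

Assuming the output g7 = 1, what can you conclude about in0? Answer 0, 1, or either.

1

g7 = in0 ∧ g6 must be 1, so both in0 = 1 and g6 = 1.
g6 = ¬g5 must be 1, so g5 = 0.
g5 = g4 ∧ in1 must be 0, so at least one of g4, in1 is 0.
Every assignment with g7 = 1 has in0 = 1; there are 15 such assignment(s).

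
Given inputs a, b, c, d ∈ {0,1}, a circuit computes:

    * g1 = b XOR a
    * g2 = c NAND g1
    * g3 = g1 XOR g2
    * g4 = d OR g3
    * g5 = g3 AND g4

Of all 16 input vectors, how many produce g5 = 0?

g5 = g3 AND g4 must be 0, so at least one of g3, g4 is 0.
Satisfying assignments:
  a=0, b=1, c=0, d=0
  a=0, b=1, c=0, d=1
  a=1, b=0, c=0, d=0
  a=1, b=0, c=0, d=1

4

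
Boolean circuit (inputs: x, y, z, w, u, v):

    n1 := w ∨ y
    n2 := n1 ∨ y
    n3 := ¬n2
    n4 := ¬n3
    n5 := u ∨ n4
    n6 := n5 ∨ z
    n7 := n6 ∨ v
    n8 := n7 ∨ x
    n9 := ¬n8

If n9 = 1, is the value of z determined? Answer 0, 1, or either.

0

n9 = ¬n8 must be 1, so n8 = 0.
n8 = n7 ∨ x must be 0, so both n7 = 0 and x = 0.
n7 = n6 ∨ v must be 0, so both n6 = 0 and v = 0.
Every assignment with n9 = 1 has z = 0; there are 1 such assignment(s).
  x=0, y=0, z=0, w=0, u=0, v=0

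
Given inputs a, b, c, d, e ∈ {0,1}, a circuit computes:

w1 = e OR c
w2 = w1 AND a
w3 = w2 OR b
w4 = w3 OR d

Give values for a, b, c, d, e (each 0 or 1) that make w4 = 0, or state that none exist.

a=0, b=0, c=1, d=0, e=1

Check with a=0, b=0, c=1, d=0, e=1:
w1 = e OR c = 1 OR 1 = 1
w2 = w1 AND a = 1 AND 0 = 0
w3 = w2 OR b = 0 OR 0 = 0
w4 = w3 OR d = 0 OR 0 = 0
So w4 = 0 as required.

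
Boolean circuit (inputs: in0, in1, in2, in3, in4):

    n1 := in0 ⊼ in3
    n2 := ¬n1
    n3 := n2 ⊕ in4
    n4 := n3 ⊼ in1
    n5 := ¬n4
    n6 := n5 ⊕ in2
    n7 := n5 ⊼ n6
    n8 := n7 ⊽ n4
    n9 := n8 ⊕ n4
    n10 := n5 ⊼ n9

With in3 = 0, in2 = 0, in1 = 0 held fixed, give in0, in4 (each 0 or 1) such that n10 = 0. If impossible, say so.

With in3 = 0, in2 = 0, in1 = 0 fixed, none of the 4 settings of in0, in4 give n10 = 0.
For example, with in0=0, in4=0:
n1 = in0 ⊼ in3 = 0 ⊼ 0 = 1
n2 = ¬n1 = ¬1 = 0
n3 = n2 ⊕ in4 = 0 ⊕ 0 = 0
n4 = n3 ⊼ in1 = 0 ⊼ 0 = 1
n5 = ¬n4 = ¬1 = 0
n6 = n5 ⊕ in2 = 0 ⊕ 0 = 0
n7 = n5 ⊼ n6 = 0 ⊼ 0 = 1
n8 = n7 ⊽ n4 = 1 ⊽ 1 = 0
n9 = n8 ⊕ n4 = 0 ⊕ 1 = 1
n10 = n5 ⊼ n9 = 0 ⊼ 1 = 1
giving n10 = 1 ≠ 0.

no solution exists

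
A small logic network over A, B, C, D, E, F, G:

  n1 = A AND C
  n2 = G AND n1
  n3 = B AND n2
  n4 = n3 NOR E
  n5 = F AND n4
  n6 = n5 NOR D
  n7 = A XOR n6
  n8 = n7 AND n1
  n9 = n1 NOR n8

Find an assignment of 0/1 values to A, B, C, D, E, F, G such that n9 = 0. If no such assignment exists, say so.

n9 = n1 NOR n8 must be 0, so at least one of n1, n8 is 1.
Check with A=1, B=1, C=1, D=0, E=1, F=0, G=1:
n1 = A AND C = 1 AND 1 = 1
n2 = G AND n1 = 1 AND 1 = 1
n3 = B AND n2 = 1 AND 1 = 1
n4 = n3 NOR E = 1 NOR 1 = 0
n5 = F AND n4 = 0 AND 0 = 0
n6 = n5 NOR D = 0 NOR 0 = 1
n7 = A XOR n6 = 1 XOR 1 = 0
n8 = n7 AND n1 = 0 AND 1 = 0
n9 = n1 NOR n8 = 1 NOR 0 = 0
So n9 = 0 as required.

A=1, B=1, C=1, D=0, E=1, F=0, G=1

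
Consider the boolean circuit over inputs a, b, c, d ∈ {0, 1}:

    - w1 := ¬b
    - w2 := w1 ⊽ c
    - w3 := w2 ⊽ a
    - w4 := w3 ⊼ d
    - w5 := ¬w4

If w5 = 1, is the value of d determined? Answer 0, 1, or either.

w5 = ¬w4 must be 1, so w4 = 0.
w4 = w3 ⊼ d must be 0, so both w3 = 1 and d = 1.
Every assignment with w5 = 1 has d = 1; there are 3 such assignment(s).
  a=0, b=0, c=0, d=1
  a=0, b=0, c=1, d=1
  a=0, b=1, c=1, d=1

1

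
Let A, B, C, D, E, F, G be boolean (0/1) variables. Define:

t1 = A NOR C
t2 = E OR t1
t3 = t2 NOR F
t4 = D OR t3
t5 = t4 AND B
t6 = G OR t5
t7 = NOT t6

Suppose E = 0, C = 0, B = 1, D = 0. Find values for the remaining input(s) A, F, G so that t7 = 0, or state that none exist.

t7 = NOT t6 must be 0, so t6 = 1.
t6 = G OR t5 must be 1, so at least one of G, t5 is 1.
Check with E = 0, C = 0, B = 1, D = 0 and A=1, F=0, G=0:
t1 = A NOR C = 1 NOR 0 = 0
t2 = E OR t1 = 0 OR 0 = 0
t3 = t2 NOR F = 0 NOR 0 = 1
t4 = D OR t3 = 0 OR 1 = 1
t5 = t4 AND B = 1 AND 1 = 1
t6 = G OR t5 = 0 OR 1 = 1
t7 = NOT t6 = NOT 1 = 0
So t7 = 0.

A=1, F=0, G=0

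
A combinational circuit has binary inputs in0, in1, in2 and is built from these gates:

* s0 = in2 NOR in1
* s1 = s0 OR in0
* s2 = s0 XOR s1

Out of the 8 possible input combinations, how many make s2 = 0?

5

s2 = s0 XOR s1 must be 0, so s0 and s1 are equal.
Satisfying assignments:
  in0=0, in1=0, in2=0
  in0=0, in1=0, in2=1
  in0=0, in1=1, in2=0
  in0=0, in1=1, in2=1
  in0=1, in1=0, in2=0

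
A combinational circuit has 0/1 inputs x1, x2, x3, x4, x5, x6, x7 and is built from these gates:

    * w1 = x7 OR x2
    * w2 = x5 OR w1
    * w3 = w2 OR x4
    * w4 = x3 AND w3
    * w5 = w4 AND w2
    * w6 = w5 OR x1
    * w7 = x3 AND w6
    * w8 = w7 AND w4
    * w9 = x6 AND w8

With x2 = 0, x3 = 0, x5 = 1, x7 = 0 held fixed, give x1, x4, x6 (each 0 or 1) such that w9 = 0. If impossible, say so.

x1=1 x4=0 x6=1

w9 = x6 AND w8 must be 0, so at least one of x6, w8 is 0.
Check with x2 = 0, x3 = 0, x5 = 1, x7 = 0 and x1=1, x4=0, x6=1:
w1 = x7 OR x2 = 0 OR 0 = 0
w2 = x5 OR w1 = 1 OR 0 = 1
w3 = w2 OR x4 = 1 OR 0 = 1
w4 = x3 AND w3 = 0 AND 1 = 0
w5 = w4 AND w2 = 0 AND 1 = 0
w6 = w5 OR x1 = 0 OR 1 = 1
w7 = x3 AND w6 = 0 AND 1 = 0
w8 = w7 AND w4 = 0 AND 0 = 0
w9 = x6 AND w8 = 1 AND 0 = 0
So w9 = 0.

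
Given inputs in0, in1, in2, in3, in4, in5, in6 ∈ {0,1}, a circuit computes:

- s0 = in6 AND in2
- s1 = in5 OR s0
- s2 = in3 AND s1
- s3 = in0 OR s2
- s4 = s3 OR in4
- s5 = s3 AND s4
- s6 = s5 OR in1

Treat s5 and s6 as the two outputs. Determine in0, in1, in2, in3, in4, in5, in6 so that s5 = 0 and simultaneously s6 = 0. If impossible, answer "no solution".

in0=0 in1=0 in2=0 in3=0 in4=1 in5=1 in6=0

Check with in0=0 in1=0 in2=0 in3=0 in4=1 in5=1 in6=0:
s0 = in6 AND in2 = 0 AND 0 = 0
s1 = in5 OR s0 = 1 OR 0 = 1
s2 = in3 AND s1 = 0 AND 1 = 0
s3 = in0 OR s2 = 0 OR 0 = 0
s4 = s3 OR in4 = 0 OR 1 = 1
s5 = s3 AND s4 = 0 AND 1 = 0
s6 = s5 OR in1 = 0 OR 0 = 0
So s5 = 0 and s6 = 0.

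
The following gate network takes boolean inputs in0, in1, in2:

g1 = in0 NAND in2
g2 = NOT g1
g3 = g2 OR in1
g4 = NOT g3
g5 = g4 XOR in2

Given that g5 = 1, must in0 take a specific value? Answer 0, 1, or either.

either

Both values of in0 occur among assignments with g5 = 1:
  in0=0: in0=0, in1=0, in2=0
  in0=1: in0=1, in1=0, in2=0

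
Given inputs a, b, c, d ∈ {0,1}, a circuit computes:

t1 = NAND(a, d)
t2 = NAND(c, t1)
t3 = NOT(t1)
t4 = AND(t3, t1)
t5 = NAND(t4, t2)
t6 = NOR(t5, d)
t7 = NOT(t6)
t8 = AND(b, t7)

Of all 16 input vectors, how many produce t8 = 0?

t8 = AND(b, t7) must be 0, so at least one of b, t7 is 0.
Enumerating the 16 input combinations, 8 give t8 = 0 and 8 give t8 = 1.

8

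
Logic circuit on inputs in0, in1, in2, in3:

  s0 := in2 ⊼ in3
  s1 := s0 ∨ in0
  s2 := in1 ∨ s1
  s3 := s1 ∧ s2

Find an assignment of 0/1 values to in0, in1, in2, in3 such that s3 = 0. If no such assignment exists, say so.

in0=0, in1=1, in2=1, in3=1

s3 = s1 ∧ s2 must be 0, so at least one of s1, s2 is 0.
Check with in0=0, in1=1, in2=1, in3=1:
s0 = in2 ⊼ in3 = 1 ⊼ 1 = 0
s1 = s0 ∨ in0 = 0 ∨ 0 = 0
s2 = in1 ∨ s1 = 1 ∨ 0 = 1
s3 = s1 ∧ s2 = 0 ∧ 1 = 0
So s3 = 0 as required.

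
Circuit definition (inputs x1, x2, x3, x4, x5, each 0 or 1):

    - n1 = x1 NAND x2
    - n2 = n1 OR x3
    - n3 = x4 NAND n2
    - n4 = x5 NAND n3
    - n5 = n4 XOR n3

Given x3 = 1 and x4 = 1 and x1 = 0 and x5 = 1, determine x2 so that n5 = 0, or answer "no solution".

With x3 = 1 and x4 = 1 and x1 = 0 and x5 = 1 fixed, none of the 2 settings of x2 give n5 = 0.
For example, with x2=0:
n1 = x1 NAND x2 = 0 NAND 0 = 1
n2 = n1 OR x3 = 1 OR 1 = 1
n3 = x4 NAND n2 = 1 NAND 1 = 0
n4 = x5 NAND n3 = 1 NAND 0 = 1
n5 = n4 XOR n3 = 1 XOR 0 = 1
giving n5 = 1 ≠ 0.

no solution exists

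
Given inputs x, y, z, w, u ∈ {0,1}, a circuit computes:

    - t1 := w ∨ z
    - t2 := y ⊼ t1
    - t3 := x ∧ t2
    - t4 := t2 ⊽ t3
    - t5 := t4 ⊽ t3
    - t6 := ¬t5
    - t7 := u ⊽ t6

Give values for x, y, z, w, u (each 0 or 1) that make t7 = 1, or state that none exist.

x=0, y=0, z=1, w=0, u=0

t7 = u ⊽ t6 must be 1, so both u = 0 and t6 = 0.
t6 = ¬t5 must be 0, so t5 = 1.
t5 = t4 ⊽ t3 must be 1, so both t4 = 0 and t3 = 0.
Check with x=0, y=0, z=1, w=0, u=0:
t1 = w ∨ z = 0 ∨ 1 = 1
t2 = y ⊼ t1 = 0 ⊼ 1 = 1
t3 = x ∧ t2 = 0 ∧ 1 = 0
t4 = t2 ⊽ t3 = 1 ⊽ 0 = 0
t5 = t4 ⊽ t3 = 0 ⊽ 0 = 1
t6 = ¬t5 = ¬1 = 0
t7 = u ⊽ t6 = 0 ⊽ 0 = 1
So t7 = 1 as required.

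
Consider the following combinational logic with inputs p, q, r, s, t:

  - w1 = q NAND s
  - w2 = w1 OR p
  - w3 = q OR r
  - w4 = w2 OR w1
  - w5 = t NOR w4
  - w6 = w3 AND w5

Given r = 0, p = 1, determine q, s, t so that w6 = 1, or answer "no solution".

no solution exists

With r = 0, p = 1 fixed, none of the 8 settings of q, s, t give w6 = 1.
For example, with q=1, s=1, t=0:
w1 = q NAND s = 1 NAND 1 = 0
w2 = w1 OR p = 0 OR 1 = 1
w3 = q OR r = 1 OR 0 = 1
w4 = w2 OR w1 = 1 OR 0 = 1
w5 = t NOR w4 = 0 NOR 1 = 0
w6 = w3 AND w5 = 1 AND 0 = 0
giving w6 = 0 ≠ 1.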